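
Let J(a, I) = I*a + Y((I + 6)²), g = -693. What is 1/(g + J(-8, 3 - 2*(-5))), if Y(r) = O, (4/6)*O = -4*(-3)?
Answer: -1/779 ≈ -0.0012837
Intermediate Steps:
O = 18 (O = 3*(-4*(-3))/2 = (3/2)*12 = 18)
Y(r) = 18
J(a, I) = 18 + I*a (J(a, I) = I*a + 18 = 18 + I*a)
1/(g + J(-8, 3 - 2*(-5))) = 1/(-693 + (18 + (3 - 2*(-5))*(-8))) = 1/(-693 + (18 + (3 + 10)*(-8))) = 1/(-693 + (18 + 13*(-8))) = 1/(-693 + (18 - 104)) = 1/(-693 - 86) = 1/(-779) = -1/779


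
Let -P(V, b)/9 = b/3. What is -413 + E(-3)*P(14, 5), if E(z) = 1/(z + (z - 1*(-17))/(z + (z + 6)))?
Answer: -413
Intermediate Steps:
P(V, b) = -3*b (P(V, b) = -9*b/3 = -3*b)
E(z) = 1/(z + (17 + z)/(6 + 2*z)) (E(z) = 1/(z + (z + 17)/(z + (6 + z))) = 1/(z + (17 + z)/(6 + 2*z)))
-413 + E(-3)*P(14, 5) = -413 + (2*(3 - 3)/(17 + 2*(-3)**2 + 7*(-3)))*(-3*5) = -413 + (2*0/(17 + 2*9 - 21))*(-15) = -413 + (2*0/(17 + 18 - 21))*(-15) = -413 + (2*0/14)*(-15) = -413 + (2*(1/14)*0)*(-15) = -413 + 0*(-15) = -413 + 0 = -413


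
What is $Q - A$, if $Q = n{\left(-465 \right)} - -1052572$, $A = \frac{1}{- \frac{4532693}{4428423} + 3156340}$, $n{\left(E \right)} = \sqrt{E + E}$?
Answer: $\frac{14712434722873316221}{13977604119127} + i \sqrt{930} \approx 1.0526 \cdot 10^{6} + 30.496 i$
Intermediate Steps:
$n{\left(E \right)} = \sqrt{2} \sqrt{E}$ ($n{\left(E \right)} = \sqrt{2 E} = \sqrt{2} \sqrt{E}$)
$A = \frac{4428423}{13977604119127}$ ($A = \frac{1}{\left(-4532693\right) \frac{1}{4428423} + 3156340} = \frac{1}{- \frac{4532693}{4428423} + 3156340} = \frac{1}{\frac{13977604119127}{4428423}} = \frac{4428423}{13977604119127} \approx 3.1682 \cdot 10^{-7}$)
$Q = 1052572 + i \sqrt{930}$ ($Q = \sqrt{2} \sqrt{-465} - -1052572 = \sqrt{2} i \sqrt{465} + 1052572 = i \sqrt{930} + 1052572 = 1052572 + i \sqrt{930} \approx 1.0526 \cdot 10^{6} + 30.496 i$)
$Q - A = \left(1052572 + i \sqrt{930}\right) - \frac{4428423}{13977604119127} = \frac{14712434722873316221}{13977604119127} + i \sqrt{930}$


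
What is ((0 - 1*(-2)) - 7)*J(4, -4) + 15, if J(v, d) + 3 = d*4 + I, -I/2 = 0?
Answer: 110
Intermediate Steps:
I = 0 (I = -2*0 = 0)
J(v, d) = -3 + 4*d (J(v, d) = -3 + (d*4 + 0) = -3 + (4*d + 0) = -3 + 4*d)
((0 - 1*(-2)) - 7)*J(4, -4) + 15 = ((0 - 1*(-2)) - 7)*(-3 + 4*(-4)) + 15 = ((0 + 2) - 7)*(-3 - 16) + 15 = (2 - 7)*(-19) + 15 = -5*(-19) + 15 = 95 + 15 = 110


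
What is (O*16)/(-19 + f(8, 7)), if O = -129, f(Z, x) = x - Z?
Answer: 516/5 ≈ 103.20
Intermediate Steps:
(O*16)/(-19 + f(8, 7)) = (-129*16)/(-19 + (7 - 1*8)) = -2064/(-19 + (7 - 8)) = -2064/(-19 - 1) = -2064/(-20) = -2064*(-1/20) = 516/5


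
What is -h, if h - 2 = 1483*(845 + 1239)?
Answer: -3090574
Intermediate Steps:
h = 3090574 (h = 2 + 1483*(845 + 1239) = 2 + 1483*2084 = 2 + 3090572 = 3090574)
-h = -1*3090574 = -3090574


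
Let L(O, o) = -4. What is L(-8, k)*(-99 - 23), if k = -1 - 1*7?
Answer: 488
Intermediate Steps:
k = -8 (k = -1 - 7 = -8)
L(-8, k)*(-99 - 23) = -4*(-99 - 23) = -4*(-122) = 488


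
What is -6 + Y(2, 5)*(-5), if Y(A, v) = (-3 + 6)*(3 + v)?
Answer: -126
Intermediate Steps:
Y(A, v) = 9 + 3*v (Y(A, v) = 3*(3 + v) = 9 + 3*v)
-6 + Y(2, 5)*(-5) = -6 + (9 + 3*5)*(-5) = -6 + (9 + 15)*(-5) = -6 + 24*(-5) = -6 - 120 = -126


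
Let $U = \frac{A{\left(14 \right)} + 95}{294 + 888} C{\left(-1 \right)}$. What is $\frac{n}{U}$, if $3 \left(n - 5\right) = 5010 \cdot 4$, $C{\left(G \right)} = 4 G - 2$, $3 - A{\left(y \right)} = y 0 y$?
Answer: $- \frac{188135}{14} \approx -13438.0$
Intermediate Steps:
$A{\left(y \right)} = 3$ ($A{\left(y \right)} = 3 - y 0 y = 3 - y 0 = 3 - 0 = 3 + 0 = 3$)
$C{\left(G \right)} = -2 + 4 G$
$n = 6685$ ($n = 5 + \frac{5010 \cdot 4}{3} = 5 + \frac{1}{3} \cdot 20040 = 5 + 6680 = 6685$)
$U = - \frac{98}{197}$ ($U = \frac{3 + 95}{294 + 888} \left(-2 + 4 \left(-1\right)\right) = \frac{98}{1182} \left(-2 - 4\right) = 98 \cdot \frac{1}{1182} \left(-6\right) = \frac{49}{591} \left(-6\right) = - \frac{98}{197} \approx -0.49746$)
$\frac{n}{U} = \frac{6685}{- \frac{98}{197}} = 6685 \left(- \frac{197}{98}\right) = - \frac{188135}{14}$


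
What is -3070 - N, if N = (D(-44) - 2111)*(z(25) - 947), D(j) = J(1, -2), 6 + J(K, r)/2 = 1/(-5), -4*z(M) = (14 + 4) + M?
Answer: -40735127/20 ≈ -2.0368e+6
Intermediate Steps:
z(M) = -9/2 - M/4 (z(M) = -((14 + 4) + M)/4 = -(18 + M)/4 = -9/2 - M/4)
J(K, r) = -62/5 (J(K, r) = -12 + 2/(-5) = -12 + 2*(-⅕) = -12 - ⅖ = -62/5)
D(j) = -62/5
N = 40673727/20 (N = (-62/5 - 2111)*((-9/2 - ¼*25) - 947) = -10617*((-9/2 - 25/4) - 947)/5 = -10617*(-43/4 - 947)/5 = -10617/5*(-3831/4) = 40673727/20 ≈ 2.0337e+6)
-3070 - N = -3070 - 1*40673727/20 = -3070 - 40673727/20 = -40735127/20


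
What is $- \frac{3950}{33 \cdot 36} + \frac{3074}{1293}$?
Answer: $- \frac{242573}{256014} \approx -0.9475$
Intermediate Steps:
$- \frac{3950}{33 \cdot 36} + \frac{3074}{1293} = - \frac{3950}{1188} + 3074 \cdot \frac{1}{1293} = \left(-3950\right) \frac{1}{1188} + \frac{3074}{1293} = - \frac{1975}{594} + \frac{3074}{1293} = - \frac{242573}{256014}$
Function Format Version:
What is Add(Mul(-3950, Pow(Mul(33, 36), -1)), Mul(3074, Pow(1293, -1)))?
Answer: Rational(-242573, 256014) ≈ -0.94750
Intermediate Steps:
Add(Mul(-3950, Pow(Mul(33, 36), -1)), Mul(3074, Pow(1293, -1))) = Add(Mul(-3950, Pow(1188, -1)), Mul(3074, Rational(1, 1293))) = Add(Mul(-3950, Rational(1, 1188)), Rational(3074, 1293)) = Add(Rational(-1975, 594), Rational(3074, 1293)) = Rational(-242573, 256014)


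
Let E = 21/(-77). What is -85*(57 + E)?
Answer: -53040/11 ≈ -4821.8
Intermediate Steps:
E = -3/11 (E = 21*(-1/77) = -3/11 ≈ -0.27273)
-85*(57 + E) = -85*(57 - 3/11) = -85*624/11 = -53040/11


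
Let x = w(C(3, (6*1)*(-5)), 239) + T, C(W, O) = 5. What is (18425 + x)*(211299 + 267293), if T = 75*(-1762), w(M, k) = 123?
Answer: -54369008384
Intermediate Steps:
T = -132150
x = -132027 (x = 123 - 132150 = -132027)
(18425 + x)*(211299 + 267293) = (18425 - 132027)*(211299 + 267293) = -113602*478592 = -54369008384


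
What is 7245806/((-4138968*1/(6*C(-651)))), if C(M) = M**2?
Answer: -1535389914303/344914 ≈ -4.4515e+6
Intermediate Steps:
7245806/((-4138968*1/(6*C(-651)))) = 7245806/((-4138968/(6*(-651)**2))) = 7245806/((-4138968/(6*423801))) = 7245806/((-4138968/2542806)) = 7245806/((-4138968*1/2542806)) = 7245806/(-689828/423801) = 7245806*(-423801/689828) = -1535389914303/344914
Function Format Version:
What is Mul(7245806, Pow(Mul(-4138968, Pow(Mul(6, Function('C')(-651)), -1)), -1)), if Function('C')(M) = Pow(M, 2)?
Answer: Rational(-1535389914303, 344914) ≈ -4.4515e+6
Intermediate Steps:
Mul(7245806, Pow(Mul(-4138968, Pow(Mul(6, Function('C')(-651)), -1)), -1)) = Mul(7245806, Pow(Mul(-4138968, Pow(Mul(6, Pow(-651, 2)), -1)), -1)) = Mul(7245806, Pow(Mul(-4138968, Pow(Mul(6, 423801), -1)), -1)) = Mul(7245806, Pow(Mul(-4138968, Pow(2542806, -1)), -1)) = Mul(7245806, Pow(Mul(-4138968, Rational(1, 2542806)), -1)) = Mul(7245806, Pow(Rational(-689828, 423801), -1)) = Mul(7245806, Rational(-423801, 689828)) = Rational(-1535389914303, 344914)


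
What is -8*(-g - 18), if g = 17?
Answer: 280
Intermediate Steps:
-8*(-g - 18) = -8*(-1*17 - 18) = -8*(-17 - 18) = -8*(-35) = 280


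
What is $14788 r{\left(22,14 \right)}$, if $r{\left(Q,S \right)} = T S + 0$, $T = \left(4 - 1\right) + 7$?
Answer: $2070320$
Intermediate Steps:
$T = 10$ ($T = 3 + 7 = 10$)
$r{\left(Q,S \right)} = 10 S$ ($r{\left(Q,S \right)} = 10 S + 0 = 10 S$)
$14788 r{\left(22,14 \right)} = 14788 \cdot 10 \cdot 14 = 14788 \cdot 140 = 2070320$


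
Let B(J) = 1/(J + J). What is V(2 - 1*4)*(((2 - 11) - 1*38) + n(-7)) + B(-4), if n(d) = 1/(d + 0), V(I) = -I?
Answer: -5287/56 ≈ -94.411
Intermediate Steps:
n(d) = 1/d
B(J) = 1/(2*J)
V(2 - 1*4)*(((2 - 11) - 1*38) + n(-7)) + B(-4) = (-(2 - 1*4))*(((2 - 11) - 1*38) + 1/(-7)) + (½)/(-4) = (-(2 - 4))*((-9 - 38) - ⅐) + (½)*(-¼) = (-1*(-2))*(-47 - ⅐) - ⅛ = 2*(-330/7) - ⅛ = -660/7 - ⅛ = -5287/56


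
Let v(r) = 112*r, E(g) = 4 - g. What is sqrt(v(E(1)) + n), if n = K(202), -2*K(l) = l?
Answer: sqrt(235) ≈ 15.330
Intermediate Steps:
K(l) = -l/2
n = -101 (n = -1/2*202 = -101)
sqrt(v(E(1)) + n) = sqrt(112*(4 - 1*1) - 101) = sqrt(112*(4 - 1) - 101) = sqrt(112*3 - 101) = sqrt(336 - 101) = sqrt(235)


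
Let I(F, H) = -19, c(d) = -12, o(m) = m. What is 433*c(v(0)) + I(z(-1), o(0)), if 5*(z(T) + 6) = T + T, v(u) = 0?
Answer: -5215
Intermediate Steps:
z(T) = -6 + 2*T/5 (z(T) = -6 + (T + T)/5 = -6 + (2*T)/5 = -6 + 2*T/5)
433*c(v(0)) + I(z(-1), o(0)) = 433*(-12) - 19 = -5196 - 19 = -5215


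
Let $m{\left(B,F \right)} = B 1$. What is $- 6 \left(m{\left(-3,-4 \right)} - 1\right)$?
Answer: $24$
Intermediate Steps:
$m{\left(B,F \right)} = B$
$- 6 \left(m{\left(-3,-4 \right)} - 1\right) = - 6 \left(-3 - 1\right) = \left(-6\right) \left(-4\right) = 24$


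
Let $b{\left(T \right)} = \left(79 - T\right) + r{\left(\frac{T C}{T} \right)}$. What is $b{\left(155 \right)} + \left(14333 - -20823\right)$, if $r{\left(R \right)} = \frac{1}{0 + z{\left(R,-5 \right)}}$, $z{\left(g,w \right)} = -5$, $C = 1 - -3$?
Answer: $\frac{175399}{5} \approx 35080.0$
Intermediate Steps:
$C = 4$ ($C = 1 + 3 = 4$)
$r{\left(R \right)} = - \frac{1}{5}$ ($r{\left(R \right)} = \frac{1}{0 - 5} = \frac{1}{-5} = - \frac{1}{5}$)
$b{\left(T \right)} = \frac{394}{5} - T$ ($b{\left(T \right)} = \left(79 - T\right) - \frac{1}{5} = \frac{394}{5} - T$)
$b{\left(155 \right)} + \left(14333 - -20823\right) = \left(\frac{394}{5} - 155\right) + \left(14333 - -20823\right) = \left(\frac{394}{5} - 155\right) + \left(14333 + 20823\right) = - \frac{381}{5} + 35156 = \frac{175399}{5}$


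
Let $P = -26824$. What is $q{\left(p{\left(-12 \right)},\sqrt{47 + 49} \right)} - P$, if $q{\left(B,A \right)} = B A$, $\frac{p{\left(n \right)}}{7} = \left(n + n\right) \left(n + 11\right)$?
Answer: $26824 + 672 \sqrt{6} \approx 28470.0$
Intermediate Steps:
$p{\left(n \right)} = 14 n \left(11 + n\right)$ ($p{\left(n \right)} = 7 \left(n + n\right) \left(n + 11\right) = 7 \cdot 2 n \left(11 + n\right) = 14 n \left(11 + n\right)$)
$q{\left(B,A \right)} = A B$
$q{\left(p{\left(-12 \right)},\sqrt{47 + 49} \right)} - P = \sqrt{47 + 49} \cdot 14 \left(-12\right) \left(11 - 12\right) - -26824 = \sqrt{96} \cdot 14 \left(-12\right) \left(-1\right) + 26824 = 4 \sqrt{6} \cdot 168 + 26824 = 672 \sqrt{6} + 26824 = 26824 + 672 \sqrt{6}$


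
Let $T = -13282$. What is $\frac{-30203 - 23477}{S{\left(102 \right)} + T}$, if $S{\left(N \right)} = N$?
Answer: $\frac{2684}{659} \approx 4.0728$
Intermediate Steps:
$\frac{-30203 - 23477}{S{\left(102 \right)} + T} = \frac{-30203 - 23477}{102 - 13282} = - \frac{53680}{-13180} = \left(-53680\right) \left(- \frac{1}{13180}\right) = \frac{2684}{659}$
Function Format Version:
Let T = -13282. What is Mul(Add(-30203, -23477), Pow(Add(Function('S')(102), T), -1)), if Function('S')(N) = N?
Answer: Rational(2684, 659) ≈ 4.0728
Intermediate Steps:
Mul(Add(-30203, -23477), Pow(Add(Function('S')(102), T), -1)) = Mul(Add(-30203, -23477), Pow(Add(102, -13282), -1)) = Mul(-53680, Pow(-13180, -1)) = Mul(-53680, Rational(-1, 13180)) = Rational(2684, 659)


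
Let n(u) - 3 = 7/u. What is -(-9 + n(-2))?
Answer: 19/2 ≈ 9.5000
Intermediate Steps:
n(u) = 3 + 7/u
-(-9 + n(-2)) = -(-9 + (3 + 7/(-2))) = -(-9 + (3 + 7*(-½))) = -(-9 + (3 - 7/2)) = -(-9 - ½) = -1*(-19/2) = 19/2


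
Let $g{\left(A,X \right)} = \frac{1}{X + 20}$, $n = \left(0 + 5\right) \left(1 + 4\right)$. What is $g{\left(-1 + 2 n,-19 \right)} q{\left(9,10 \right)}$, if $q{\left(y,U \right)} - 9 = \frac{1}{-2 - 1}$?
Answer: $\frac{26}{3} \approx 8.6667$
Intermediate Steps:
$q{\left(y,U \right)} = \frac{26}{3}$ ($q{\left(y,U \right)} = 9 + \frac{1}{-2 - 1} = 9 + \frac{1}{-3} = 9 - \frac{1}{3} = \frac{26}{3}$)
$n = 25$ ($n = 5 \cdot 5 = 25$)
$g{\left(A,X \right)} = \frac{1}{20 + X}$
$g{\left(-1 + 2 n,-19 \right)} q{\left(9,10 \right)} = \frac{1}{20 - 19} \cdot \frac{26}{3} = 1^{-1} \cdot \frac{26}{3} = 1 \cdot \frac{26}{3} = \frac{26}{3}$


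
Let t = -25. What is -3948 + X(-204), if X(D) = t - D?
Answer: -3769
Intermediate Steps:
X(D) = -25 - D
-3948 + X(-204) = -3948 + (-25 - 1*(-204)) = -3948 + (-25 + 204) = -3948 + 179 = -3769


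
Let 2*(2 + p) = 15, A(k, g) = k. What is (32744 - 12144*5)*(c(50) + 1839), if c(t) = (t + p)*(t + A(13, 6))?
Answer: -149265948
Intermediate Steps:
p = 11/2 (p = -2 + (1/2)*15 = -2 + 15/2 = 11/2 ≈ 5.5000)
c(t) = (13 + t)*(11/2 + t) (c(t) = (t + 11/2)*(t + 13) = (11/2 + t)*(13 + t) = (13 + t)*(11/2 + t))
(32744 - 12144*5)*(c(50) + 1839) = (32744 - 12144*5)*((143/2 + 50**2 + (37/2)*50) + 1839) = (32744 - 60720)*((143/2 + 2500 + 925) + 1839) = -27976*(6993/2 + 1839) = -27976*10671/2 = -149265948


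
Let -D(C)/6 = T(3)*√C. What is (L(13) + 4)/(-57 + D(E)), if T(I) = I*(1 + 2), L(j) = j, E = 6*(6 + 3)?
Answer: 323/51405 - 306*√6/17135 ≈ -0.037460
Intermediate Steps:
E = 54 (E = 6*9 = 54)
T(I) = 3*I (T(I) = I*3 = 3*I)
D(C) = -54*√C (D(C) = -6*3*3*√C = -54*√C)
(L(13) + 4)/(-57 + D(E)) = (13 + 4)/(-57 - 162*√6) = 17/(-57 - 162*√6)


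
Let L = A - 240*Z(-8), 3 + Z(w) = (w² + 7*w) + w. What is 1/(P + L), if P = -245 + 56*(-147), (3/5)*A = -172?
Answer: -3/24131 ≈ -0.00012432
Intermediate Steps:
A = -860/3 (A = (5/3)*(-172) = -860/3 ≈ -286.67)
P = -8477 (P = -245 - 8232 = -8477)
Z(w) = -3 + w² + 8*w (Z(w) = -3 + ((w² + 7*w) + w) = -3 + (w² + 8*w) = -3 + w² + 8*w)
L = 1300/3 (L = -860/3 - 240*(-3 + (-8)² + 8*(-8)) = -860/3 - 240*(-3 + 64 - 64) = -860/3 - 240*(-3) = -860/3 + 720 = 1300/3 ≈ 433.33)
1/(P + L) = 1/(-8477 + 1300/3) = 1/(-24131/3) = -3/24131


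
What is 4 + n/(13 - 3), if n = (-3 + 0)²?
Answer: 49/10 ≈ 4.9000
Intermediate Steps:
n = 9 (n = (-3)² = 9)
4 + n/(13 - 3) = 4 + 9/(13 - 3) = 4 + 9/10 = 49/10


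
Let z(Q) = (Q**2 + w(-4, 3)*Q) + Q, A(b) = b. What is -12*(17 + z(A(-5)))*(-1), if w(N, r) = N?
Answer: 684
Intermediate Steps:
z(Q) = Q**2 - 3*Q (z(Q) = (Q**2 - 4*Q) + Q = Q**2 - 3*Q)
-12*(17 + z(A(-5)))*(-1) = -12*(17 - 5*(-3 - 5))*(-1) = -12*(17 - 5*(-8))*(-1) = -12*(17 + 40)*(-1) = -12*57*(-1) = -684*(-1) = 684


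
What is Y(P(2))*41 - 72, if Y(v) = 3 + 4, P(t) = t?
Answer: 215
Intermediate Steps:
Y(v) = 7
Y(P(2))*41 - 72 = 7*41 - 72 = 287 - 72 = 215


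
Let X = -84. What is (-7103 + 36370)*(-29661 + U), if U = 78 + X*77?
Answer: -1055104617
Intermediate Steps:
U = -6390 (U = 78 - 84*77 = 78 - 6468 = -6390)
(-7103 + 36370)*(-29661 + U) = (-7103 + 36370)*(-29661 - 6390) = 29267*(-36051) = -1055104617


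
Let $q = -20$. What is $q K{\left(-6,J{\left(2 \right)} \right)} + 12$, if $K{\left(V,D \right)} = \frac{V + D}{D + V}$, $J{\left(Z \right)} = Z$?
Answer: $-8$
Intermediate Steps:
$K{\left(V,D \right)} = 1$ ($K{\left(V,D \right)} = \frac{D + V}{D + V} = 1$)
$q K{\left(-6,J{\left(2 \right)} \right)} + 12 = \left(-20\right) 1 + 12 = -20 + 12 = -8$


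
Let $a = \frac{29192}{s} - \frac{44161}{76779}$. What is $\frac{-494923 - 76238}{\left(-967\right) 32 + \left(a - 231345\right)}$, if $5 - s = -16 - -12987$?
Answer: $\frac{94766701275459}{43519307477440} \approx 2.1776$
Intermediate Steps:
$s = -12966$ ($s = 5 - \left(-16 - -12987\right) = 5 - \left(-16 + 12987\right) = 5 - 12971 = -12966$)
$a = - \frac{468987349}{165919419}$ ($a = \frac{29192}{-12966} - \frac{44161}{76779} = 29192 \left(- \frac{1}{12966}\right) - \frac{44161}{76779} = - \frac{14596}{6483} - \frac{44161}{76779} = - \frac{468987349}{165919419} \approx -2.8266$)
$\frac{-494923 - 76238}{\left(-967\right) 32 + \left(a - 231345\right)} = \frac{-494923 - 76238}{\left(-967\right) 32 - \frac{38385096975904}{165919419}} = - \frac{571161}{-30944 - \frac{38385096975904}{165919419}} = - \frac{571161}{- \frac{43519307477440}{165919419}} = \left(-571161\right) \left(- \frac{165919419}{43519307477440}\right) = \frac{94766701275459}{43519307477440}$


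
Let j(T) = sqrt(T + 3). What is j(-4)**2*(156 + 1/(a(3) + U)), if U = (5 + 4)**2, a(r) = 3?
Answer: -13105/84 ≈ -156.01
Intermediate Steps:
j(T) = sqrt(3 + T)
U = 81 (U = 9**2 = 81)
j(-4)**2*(156 + 1/(a(3) + U)) = (sqrt(3 - 4))**2*(156 + 1/(3 + 81)) = (sqrt(-1))**2*(156 + 1/84) = I**2*(156 + 1/84) = -1*13105/84 = -13105/84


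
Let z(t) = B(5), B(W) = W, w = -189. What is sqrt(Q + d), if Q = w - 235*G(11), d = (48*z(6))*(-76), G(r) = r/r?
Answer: 2*I*sqrt(4666) ≈ 136.62*I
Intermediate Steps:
z(t) = 5
G(r) = 1
d = -18240 (d = (48*5)*(-76) = 240*(-76) = -18240)
Q = -424 (Q = -189 - 235*1 = -189 - 235 = -424)
sqrt(Q + d) = sqrt(-424 - 18240) = sqrt(-18664) = 2*I*sqrt(4666)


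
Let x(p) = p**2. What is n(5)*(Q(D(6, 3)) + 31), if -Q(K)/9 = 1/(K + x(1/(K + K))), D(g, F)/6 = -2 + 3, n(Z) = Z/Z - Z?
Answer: -102076/865 ≈ -118.01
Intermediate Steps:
n(Z) = 1 - Z
D(g, F) = 6 (D(g, F) = 6*(-2 + 3) = 6*1 = 6)
Q(K) = -9/(K + 1/(4*K**2)) (Q(K) = -9/(K + (1/(K + K))**2) = -9/(K + (1/(2*K))**2) = -9/(K + 1/(4*K**2)))
n(5)*(Q(D(6, 3)) + 31) = (1 - 1*5)*(-36*6**2/(1 + 4*6**3) + 31) = (1 - 5)*(-36*36/(1 + 4*216) + 31) = -4*(-36*36/(1 + 864) + 31) = -4*(-36*36/865 + 31) = -4*(-36*36*1/865 + 31) = -4*(-1296/865 + 31) = -4*25519/865 = -102076/865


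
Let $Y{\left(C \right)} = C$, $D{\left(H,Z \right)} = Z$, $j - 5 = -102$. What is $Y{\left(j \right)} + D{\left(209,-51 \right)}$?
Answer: $-148$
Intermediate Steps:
$j = -97$ ($j = 5 - 102 = -97$)
$Y{\left(j \right)} + D{\left(209,-51 \right)} = -97 - 51 = -148$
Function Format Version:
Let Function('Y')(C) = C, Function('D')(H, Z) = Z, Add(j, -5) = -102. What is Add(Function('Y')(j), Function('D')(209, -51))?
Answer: -148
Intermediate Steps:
j = -97 (j = Add(5, -102) = -97)
Add(Function('Y')(j), Function('D')(209, -51)) = Add(-97, -51) = -148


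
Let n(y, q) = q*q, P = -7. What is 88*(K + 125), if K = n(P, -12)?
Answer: 23672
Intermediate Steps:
n(y, q) = q²
K = 144 (K = (-12)² = 144)
88*(K + 125) = 88*(144 + 125) = 88*269 = 23672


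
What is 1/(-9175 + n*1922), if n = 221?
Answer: 1/415587 ≈ 2.4062e-6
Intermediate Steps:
1/(-9175 + n*1922) = 1/(-9175 + 221*1922) = 1/(-9175 + 424762) = 1/415587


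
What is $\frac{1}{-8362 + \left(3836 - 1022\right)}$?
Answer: $- \frac{1}{5548} \approx -0.00018025$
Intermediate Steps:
$\frac{1}{-8362 + \left(3836 - 1022\right)} = \frac{1}{-8362 + 2814} = \frac{1}{-5548} = - \frac{1}{5548}$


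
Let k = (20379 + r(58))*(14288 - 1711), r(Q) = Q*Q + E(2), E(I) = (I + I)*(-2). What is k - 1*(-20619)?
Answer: 298535714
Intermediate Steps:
E(I) = -4*I (E(I) = (2*I)*(-2) = -4*I)
r(Q) = -8 + Q**2 (r(Q) = Q*Q - 4*2 = Q**2 - 8 = -8 + Q**2)
k = 298515095 (k = (20379 + (-8 + 58**2))*(14288 - 1711) = (20379 + (-8 + 3364))*12577 = (20379 + 3356)*12577 = 23735*12577 = 298515095)
k - 1*(-20619) = 298515095 - 1*(-20619) = 298515095 + 20619 = 298535714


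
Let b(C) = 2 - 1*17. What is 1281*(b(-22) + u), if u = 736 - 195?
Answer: 673806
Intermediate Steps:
b(C) = -15 (b(C) = 2 - 17 = -15)
u = 541
1281*(b(-22) + u) = 1281*(-15 + 541) = 1281*526 = 673806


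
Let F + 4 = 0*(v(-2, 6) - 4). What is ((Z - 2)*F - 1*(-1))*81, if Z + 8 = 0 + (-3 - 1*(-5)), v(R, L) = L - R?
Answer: 2673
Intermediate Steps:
Z = -6 (Z = -8 + (0 + (-3 - 1*(-5))) = -8 + (0 + (-3 + 5)) = -8 + (0 + 2) = -8 + 2 = -6)
F = -4 (F = -4 + 0*((6 - 1*(-2)) - 4) = -4 + 0*((6 + 2) - 4) = -4 + 0*(8 - 4) = -4 + 0*4 = -4 + 0 = -4)
((Z - 2)*F - 1*(-1))*81 = ((-6 - 2)*(-4) - 1*(-1))*81 = (-8*(-4) + 1)*81 = (32 + 1)*81 = 33*81 = 2673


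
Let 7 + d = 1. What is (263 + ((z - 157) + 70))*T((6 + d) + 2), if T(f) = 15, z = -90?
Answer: 1290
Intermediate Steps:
d = -6 (d = -7 + 1 = -6)
(263 + ((z - 157) + 70))*T((6 + d) + 2) = (263 + ((-90 - 157) + 70))*15 = (263 + (-247 + 70))*15 = (263 - 177)*15 = 86*15 = 1290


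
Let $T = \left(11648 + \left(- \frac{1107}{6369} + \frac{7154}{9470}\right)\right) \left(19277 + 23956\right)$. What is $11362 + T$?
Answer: $\frac{5062536832479278}{10052405} \approx 5.0361 \cdot 10^{8}$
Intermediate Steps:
$T = \frac{5062422617053668}{10052405}$ ($T = \left(11648 + \left(\left(-1107\right) \frac{1}{6369} + 7154 \cdot \frac{1}{9470}\right)\right) 43233 = \left(11648 + \left(- \frac{369}{2123} + \frac{3577}{4735}\right)\right) 43233 = \left(11648 + \frac{5846756}{10052405}\right) 43233 = \frac{117096260196}{10052405} \cdot 43233 = \frac{5062422617053668}{10052405} \approx 5.036 \cdot 10^{8}$)
$11362 + T = 11362 + \frac{5062422617053668}{10052405} = \frac{5062536832479278}{10052405}$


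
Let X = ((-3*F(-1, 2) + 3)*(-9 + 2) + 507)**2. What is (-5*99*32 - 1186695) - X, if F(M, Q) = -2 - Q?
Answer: -1364139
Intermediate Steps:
X = 161604 (X = ((-3*(-2 - 1*2) + 3)*(-9 + 2) + 507)**2 = ((-3*(-2 - 2) + 3)*(-7) + 507)**2 = ((-3*(-4) + 3)*(-7) + 507)**2 = ((12 + 3)*(-7) + 507)**2 = (15*(-7) + 507)**2 = (-105 + 507)**2 = 402**2 = 161604)
(-5*99*32 - 1186695) - X = (-5*99*32 - 1186695) - 1*161604 = (-495*32 - 1186695) - 161604 = (-15840 - 1186695) - 161604 = -1202535 - 161604 = -1364139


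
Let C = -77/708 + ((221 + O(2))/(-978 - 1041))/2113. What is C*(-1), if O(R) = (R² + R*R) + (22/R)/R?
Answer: 36517705/335603564 ≈ 0.10881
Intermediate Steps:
O(R) = 2*R² + 22/R² (O(R) = (R² + R²) + 22/R² = 2*R² + 22/R²)
C = -36517705/335603564 (C = -77/708 + ((221 + 2*(11 + 2⁴)/2²)/(-978 - 1041))/2113 = -77*1/708 + ((221 + 2*(¼)*(11 + 16))/(-2019))*(1/2113) = -77/708 + ((221 + 2*(¼)*27)*(-1/2019))*(1/2113) = -77/708 + ((221 + 27/2)*(-1/2019))*(1/2113) = -77/708 + ((469/2)*(-1/2019))*(1/2113) = -77/708 - 469/4038*1/2113 = -77/708 - 469/8532294 = -36517705/335603564 ≈ -0.10881)
C*(-1) = -36517705/335603564*(-1) = 36517705/335603564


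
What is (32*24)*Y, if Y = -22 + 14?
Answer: -6144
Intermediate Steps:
Y = -8
(32*24)*Y = (32*24)*(-8) = 768*(-8) = -6144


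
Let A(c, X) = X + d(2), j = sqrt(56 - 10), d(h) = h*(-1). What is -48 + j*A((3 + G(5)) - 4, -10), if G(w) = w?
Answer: -48 - 12*sqrt(46) ≈ -129.39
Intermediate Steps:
d(h) = -h
j = sqrt(46) ≈ 6.7823
A(c, X) = -2 + X (A(c, X) = X - 1*2 = X - 2 = -2 + X)
-48 + j*A((3 + G(5)) - 4, -10) = -48 + sqrt(46)*(-2 - 10) = -48 + sqrt(46)*(-12) = -48 - 12*sqrt(46)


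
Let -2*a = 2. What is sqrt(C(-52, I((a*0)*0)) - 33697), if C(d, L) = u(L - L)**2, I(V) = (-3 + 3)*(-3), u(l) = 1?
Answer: 36*I*sqrt(26) ≈ 183.56*I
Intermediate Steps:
a = -1 (a = -1/2*2 = -1)
I(V) = 0 (I(V) = 0*(-3) = 0)
C(d, L) = 1 (C(d, L) = 1**2 = 1)
sqrt(C(-52, I((a*0)*0)) - 33697) = sqrt(1 - 33697) = sqrt(-33696) = 36*I*sqrt(26)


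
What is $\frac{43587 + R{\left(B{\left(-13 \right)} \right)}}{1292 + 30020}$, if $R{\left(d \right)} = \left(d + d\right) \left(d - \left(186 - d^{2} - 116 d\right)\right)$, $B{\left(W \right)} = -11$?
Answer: $\frac{73331}{31312} \approx 2.3419$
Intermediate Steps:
$R{\left(d \right)} = 2 d \left(-186 + d^{2} + 117 d\right)$ ($R{\left(d \right)} = 2 d \left(d + \left(-186 + d^{2} + 116 d\right)\right) = 2 d \left(-186 + d^{2} + 117 d\right)$)
$\frac{43587 + R{\left(B{\left(-13 \right)} \right)}}{1292 + 30020} = \frac{43587 + 2 \left(-11\right) \left(-186 + \left(-11\right)^{2} + 117 \left(-11\right)\right)}{1292 + 30020} = \frac{43587 + 2 \left(-11\right) \left(-186 + 121 - 1287\right)}{31312} = \left(43587 + 2 \left(-11\right) \left(-1352\right)\right) \frac{1}{31312} = \left(43587 + 29744\right) \frac{1}{31312} = 73331 \cdot \frac{1}{31312} = \frac{73331}{31312}$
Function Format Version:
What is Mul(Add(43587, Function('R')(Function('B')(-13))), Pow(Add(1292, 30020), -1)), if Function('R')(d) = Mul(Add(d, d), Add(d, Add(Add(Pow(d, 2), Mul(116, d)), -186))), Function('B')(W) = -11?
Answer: Rational(73331, 31312) ≈ 2.3419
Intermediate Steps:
Function('R')(d) = Mul(2, d, Add(-186, Pow(d, 2), Mul(117, d))) (Function('R')(d) = Mul(Mul(2, d), Add(d, Add(-186, Pow(d, 2), Mul(116, d)))) = Mul(Mul(2, d), Add(-186, Pow(d, 2), Mul(117, d))) = Mul(2, d, Add(-186, Pow(d, 2), Mul(117, d))))
Mul(Add(43587, Function('R')(Function('B')(-13))), Pow(Add(1292, 30020), -1)) = Mul(Add(43587, Mul(2, -11, Add(-186, Pow(-11, 2), Mul(117, -11)))), Pow(Add(1292, 30020), -1)) = Mul(Add(43587, Mul(2, -11, Add(-186, 121, -1287))), Pow(31312, -1)) = Mul(Add(43587, Mul(2, -11, -1352)), Rational(1, 31312)) = Mul(Add(43587, 29744), Rational(1, 31312)) = Mul(73331, Rational(1, 31312)) = Rational(73331, 31312)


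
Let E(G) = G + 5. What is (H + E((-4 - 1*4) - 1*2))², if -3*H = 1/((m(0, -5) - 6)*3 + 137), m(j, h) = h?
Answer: 2436721/97344 ≈ 25.032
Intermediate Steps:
E(G) = 5 + G
H = -1/312 (H = -1/(3*((-5 - 6)*3 + 137)) = -1/(3*(-11*3 + 137)) = -1/(3*(-33 + 137)) = -⅓/104 = -⅓*1/104 = -1/312 ≈ -0.0032051)
(H + E((-4 - 1*4) - 1*2))² = (-1/312 + (5 + ((-4 - 1*4) - 1*2)))² = (-1/312 + (5 + ((-4 - 4) - 2)))² = (-1/312 + (5 + (-8 - 2)))² = (-1/312 + (5 - 10))² = (-1/312 - 5)² = (-1561/312)² = 2436721/97344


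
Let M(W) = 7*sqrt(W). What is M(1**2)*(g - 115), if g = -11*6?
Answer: -1267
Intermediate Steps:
g = -66
M(1**2)*(g - 115) = (7*sqrt(1**2))*(-66 - 115) = (7*sqrt(1))*(-181) = (7*1)*(-181) = 7*(-181) = -1267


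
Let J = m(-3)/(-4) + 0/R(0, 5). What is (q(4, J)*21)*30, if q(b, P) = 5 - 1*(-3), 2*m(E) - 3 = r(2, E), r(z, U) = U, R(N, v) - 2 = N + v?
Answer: 5040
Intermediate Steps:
R(N, v) = 2 + N + v (R(N, v) = 2 + (N + v) = 2 + N + v)
m(E) = 3/2 + E/2
J = 0 (J = (3/2 + (1/2)*(-3))/(-4) + 0/(2 + 0 + 5) = (3/2 - 3/2)*(-1/4) + 0/7 = 0*(-1/4) + 0*(1/7) = 0 + 0 = 0)
q(b, P) = 8 (q(b, P) = 5 + 3 = 8)
(q(4, J)*21)*30 = (8*21)*30 = 168*30 = 5040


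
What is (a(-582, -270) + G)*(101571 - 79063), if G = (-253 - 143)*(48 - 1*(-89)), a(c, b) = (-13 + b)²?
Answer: 581539196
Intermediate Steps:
G = -54252 (G = -396*(48 + 89) = -396*137 = -54252)
(a(-582, -270) + G)*(101571 - 79063) = ((-13 - 270)² - 54252)*(101571 - 79063) = ((-283)² - 54252)*22508 = (80089 - 54252)*22508 = 25837*22508 = 581539196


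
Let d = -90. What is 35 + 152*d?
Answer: -13645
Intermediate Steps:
35 + 152*d = 35 + 152*(-90) = 35 - 13680 = -13645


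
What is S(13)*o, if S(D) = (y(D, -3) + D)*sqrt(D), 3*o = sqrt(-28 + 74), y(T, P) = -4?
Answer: 3*sqrt(598) ≈ 73.362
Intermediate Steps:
o = sqrt(46)/3 (o = sqrt(-28 + 74)/3 = sqrt(46)/3 ≈ 2.2608)
S(D) = sqrt(D)*(-4 + D) (S(D) = (-4 + D)*sqrt(D) = sqrt(D)*(-4 + D))
S(13)*o = (sqrt(13)*(-4 + 13))*(sqrt(46)/3) = (sqrt(13)*9)*(sqrt(46)/3) = (9*sqrt(13))*(sqrt(46)/3) = 3*sqrt(598)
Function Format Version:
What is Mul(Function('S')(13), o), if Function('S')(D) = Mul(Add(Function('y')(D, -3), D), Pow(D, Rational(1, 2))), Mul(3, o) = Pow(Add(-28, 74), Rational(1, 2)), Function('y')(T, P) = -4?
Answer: Mul(3, Pow(598, Rational(1, 2))) ≈ 73.362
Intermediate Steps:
o = Mul(Rational(1, 3), Pow(46, Rational(1, 2))) (o = Mul(Rational(1, 3), Pow(Add(-28, 74), Rational(1, 2))) = Mul(Rational(1, 3), Pow(46, Rational(1, 2))) ≈ 2.2608)
Function('S')(D) = Mul(Pow(D, Rational(1, 2)), Add(-4, D)) (Function('S')(D) = Mul(Add(-4, D), Pow(D, Rational(1, 2))) = Mul(Pow(D, Rational(1, 2)), Add(-4, D)))
Mul(Function('S')(13), o) = Mul(Mul(Pow(13, Rational(1, 2)), Add(-4, 13)), Mul(Rational(1, 3), Pow(46, Rational(1, 2)))) = Mul(Mul(Pow(13, Rational(1, 2)), 9), Mul(Rational(1, 3), Pow(46, Rational(1, 2)))) = Mul(Mul(9, Pow(13, Rational(1, 2))), Mul(Rational(1, 3), Pow(46, Rational(1, 2)))) = Mul(3, Pow(598, Rational(1, 2)))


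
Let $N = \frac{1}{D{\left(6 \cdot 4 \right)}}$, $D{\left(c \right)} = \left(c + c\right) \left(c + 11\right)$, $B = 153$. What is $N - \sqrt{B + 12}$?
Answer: $\frac{1}{1680} - \sqrt{165} \approx -12.845$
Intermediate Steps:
$D{\left(c \right)} = 2 c \left(11 + c\right)$
$N = \frac{1}{1680}$ ($N = \frac{1}{2 \cdot 6 \cdot 4 \left(11 + 6 \cdot 4\right)} = \frac{1}{2 \cdot 24 \left(11 + 24\right)} = \frac{1}{2 \cdot 24 \cdot 35} = \frac{1}{1680} \approx 0.00059524$)
$N - \sqrt{B + 12} = \frac{1}{1680} - \sqrt{153 + 12} = \frac{1}{1680} - \sqrt{165}$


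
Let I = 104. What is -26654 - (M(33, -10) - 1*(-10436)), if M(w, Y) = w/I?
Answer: -3857393/104 ≈ -37090.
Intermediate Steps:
M(w, Y) = w/104
-26654 - (M(33, -10) - 1*(-10436)) = -26654 - ((1/104)*33 - 1*(-10436)) = -26654 - (33/104 + 10436) = -26654 - 1*1085377/104 = -26654 - 1085377/104 = -3857393/104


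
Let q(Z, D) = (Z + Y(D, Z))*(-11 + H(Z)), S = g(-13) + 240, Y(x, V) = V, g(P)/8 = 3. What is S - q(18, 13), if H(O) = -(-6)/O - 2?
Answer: 720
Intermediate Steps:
g(P) = 24 (g(P) = 8*3 = 24)
S = 264 (S = 24 + 240 = 264)
H(O) = -2 + 6/O (H(O) = 6/O - 2 = -2 + 6/O)
q(Z, D) = 2*Z*(-13 + 6/Z) (q(Z, D) = (Z + Z)*(-11 + (-2 + 6/Z)) = (2*Z)*(-13 + 6/Z) = 2*Z*(-13 + 6/Z))
S - q(18, 13) = 264 - (12 - 26*18) = 264 - (12 - 468) = 264 - 1*(-456) = 264 + 456 = 720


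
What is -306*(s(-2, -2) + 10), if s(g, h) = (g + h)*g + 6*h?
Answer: -1836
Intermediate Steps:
s(g, h) = 6*h + g*(g + h) (s(g, h) = g*(g + h) + 6*h = 6*h + g*(g + h))
-306*(s(-2, -2) + 10) = -306*(((-2)² + 6*(-2) - 2*(-2)) + 10) = -306*((4 - 12 + 4) + 10) = -306*(-4 + 10) = -306*6 = -1836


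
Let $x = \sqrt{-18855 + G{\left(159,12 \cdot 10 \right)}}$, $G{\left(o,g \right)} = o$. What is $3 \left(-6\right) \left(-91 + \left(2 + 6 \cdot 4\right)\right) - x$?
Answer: $1170 - 2 i \sqrt{4674} \approx 1170.0 - 136.73 i$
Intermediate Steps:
$x = 2 i \sqrt{4674}$ ($x = \sqrt{-18855 + 159} = \sqrt{-18696} = 2 i \sqrt{4674} \approx 136.73 i$)
$3 \left(-6\right) \left(-91 + \left(2 + 6 \cdot 4\right)\right) - x = 3 \left(-6\right) \left(-91 + \left(2 + 6 \cdot 4\right)\right) - 2 i \sqrt{4674} = - 18 \left(-91 + \left(2 + 24\right)\right) - 2 i \sqrt{4674} = - 18 \left(-91 + 26\right) - 2 i \sqrt{4674} = \left(-18\right) \left(-65\right) - 2 i \sqrt{4674} = 1170 - 2 i \sqrt{4674}$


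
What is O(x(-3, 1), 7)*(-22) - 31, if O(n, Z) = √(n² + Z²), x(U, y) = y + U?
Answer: -31 - 22*√53 ≈ -191.16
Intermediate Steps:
x(U, y) = U + y
O(n, Z) = √(Z² + n²)
O(x(-3, 1), 7)*(-22) - 31 = √(7² + (-3 + 1)²)*(-22) - 31 = √(49 + (-2)²)*(-22) - 31 = √(49 + 4)*(-22) - 31 = √53*(-22) - 31 = -22*√53 - 31 = -31 - 22*√53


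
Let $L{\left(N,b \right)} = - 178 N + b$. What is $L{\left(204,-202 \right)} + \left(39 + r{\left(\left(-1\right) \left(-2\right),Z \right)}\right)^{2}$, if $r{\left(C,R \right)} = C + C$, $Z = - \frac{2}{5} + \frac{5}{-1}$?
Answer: $-34665$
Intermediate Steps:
$Z = - \frac{27}{5}$ ($Z = \left(-2\right) \frac{1}{5} + 5 \left(-1\right) = - \frac{2}{5} - 5 = - \frac{27}{5} \approx -5.4$)
$L{\left(N,b \right)} = b - 178 N$
$r{\left(C,R \right)} = 2 C$
$L{\left(204,-202 \right)} + \left(39 + r{\left(\left(-1\right) \left(-2\right),Z \right)}\right)^{2} = \left(-202 - 36312\right) + \left(39 + 2 \left(\left(-1\right) \left(-2\right)\right)\right)^{2} = \left(-202 - 36312\right) + \left(39 + 2 \cdot 2\right)^{2} = -36514 + \left(39 + 4\right)^{2} = -36514 + 43^{2} = -36514 + 1849 = -34665$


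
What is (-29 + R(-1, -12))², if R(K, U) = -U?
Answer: 289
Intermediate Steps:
(-29 + R(-1, -12))² = (-29 - 1*(-12))² = (-29 + 12)² = (-17)² = 289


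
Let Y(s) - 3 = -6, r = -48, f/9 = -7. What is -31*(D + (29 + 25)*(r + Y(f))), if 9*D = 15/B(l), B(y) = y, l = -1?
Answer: 256277/3 ≈ 85426.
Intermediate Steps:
f = -63 (f = 9*(-7) = -63)
Y(s) = -3 (Y(s) = 3 - 6 = -3)
D = -5/3 (D = (15/(-1))/9 = (15*(-1))/9 = (⅑)*(-15) = -5/3 ≈ -1.6667)
-31*(D + (29 + 25)*(r + Y(f))) = -31*(-5/3 + (29 + 25)*(-48 - 3)) = -31*(-5/3 + 54*(-51)) = -31*(-5/3 - 2754) = -31*(-8267/3) = 256277/3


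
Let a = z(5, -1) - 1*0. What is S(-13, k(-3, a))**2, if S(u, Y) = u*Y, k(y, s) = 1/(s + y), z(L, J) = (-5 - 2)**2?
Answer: 169/2116 ≈ 0.079868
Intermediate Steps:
z(L, J) = 49 (z(L, J) = (-7)**2 = 49)
a = 49 (a = 49 - 1*0 = 49 + 0 = 49)
S(u, Y) = Y*u
S(-13, k(-3, a))**2 = (-13/(49 - 3))**2 = (-13/46)**2 = 169/2116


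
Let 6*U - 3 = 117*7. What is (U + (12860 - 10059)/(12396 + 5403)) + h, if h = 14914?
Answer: 267895550/17799 ≈ 15051.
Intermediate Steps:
U = 137 (U = ½ + (117*7)/6 = ½ + (⅙)*819 = ½ + 273/2 = 137)
(U + (12860 - 10059)/(12396 + 5403)) + h = (137 + (12860 - 10059)/(12396 + 5403)) + 14914 = (137 + 2801/17799) + 14914 = 2441264/17799 + 14914 = 267895550/17799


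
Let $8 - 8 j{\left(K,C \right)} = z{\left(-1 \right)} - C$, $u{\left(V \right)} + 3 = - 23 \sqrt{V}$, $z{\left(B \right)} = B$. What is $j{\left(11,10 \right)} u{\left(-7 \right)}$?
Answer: $- \frac{57}{8} - \frac{437 i \sqrt{7}}{8} \approx -7.125 - 144.52 i$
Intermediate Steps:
$u{\left(V \right)} = -3 - 23 \sqrt{V}$
$j{\left(K,C \right)} = \frac{9}{8} + \frac{C}{8}$ ($j{\left(K,C \right)} = 1 - \frac{-1 - C}{8} = 1 + \left(\frac{1}{8} + \frac{C}{8}\right) = \frac{9}{8} + \frac{C}{8}$)
$j{\left(11,10 \right)} u{\left(-7 \right)} = \left(\frac{9}{8} + \frac{1}{8} \cdot 10\right) \left(-3 - 23 \sqrt{-7}\right) = \left(\frac{9}{8} + \frac{5}{4}\right) \left(-3 - 23 i \sqrt{7}\right) = \frac{19 \left(-3 - 23 i \sqrt{7}\right)}{8} = - \frac{57}{8} - \frac{437 i \sqrt{7}}{8}$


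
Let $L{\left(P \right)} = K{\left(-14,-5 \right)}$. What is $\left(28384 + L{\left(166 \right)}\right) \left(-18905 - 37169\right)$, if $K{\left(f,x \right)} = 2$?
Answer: $-1591716564$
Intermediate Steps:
$L{\left(P \right)} = 2$
$\left(28384 + L{\left(166 \right)}\right) \left(-18905 - 37169\right) = \left(28384 + 2\right) \left(-18905 - 37169\right) = 28386 \left(-56074\right) = -1591716564$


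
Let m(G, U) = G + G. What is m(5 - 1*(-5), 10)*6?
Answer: 120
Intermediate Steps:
m(G, U) = 2*G
m(5 - 1*(-5), 10)*6 = (2*(5 - 1*(-5)))*6 = (2*(5 + 5))*6 = (2*10)*6 = 20*6 = 120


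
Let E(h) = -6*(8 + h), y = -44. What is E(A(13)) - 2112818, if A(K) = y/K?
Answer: -27466994/13 ≈ -2.1128e+6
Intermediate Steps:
A(K) = -44/K
E(h) = -48 - 6*h
E(A(13)) - 2112818 = (-48 - (-264)/13) - 2112818 = (-48 - 6*(-44/13)) - 2112818 = (-48 + 264/13) - 2112818 = -360/13 - 2112818 = -27466994/13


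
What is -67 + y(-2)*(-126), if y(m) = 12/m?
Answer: 689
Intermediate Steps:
-67 + y(-2)*(-126) = -67 + (12/(-2))*(-126) = -67 + (12*(-1/2))*(-126) = -67 - 6*(-126) = -67 + 756 = 689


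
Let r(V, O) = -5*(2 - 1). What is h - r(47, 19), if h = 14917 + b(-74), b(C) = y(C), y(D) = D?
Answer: 14848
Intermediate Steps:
r(V, O) = -5 (r(V, O) = -5*1 = -5)
b(C) = C
h = 14843 (h = 14917 - 74 = 14843)
h - r(47, 19) = 14843 - 1*(-5) = 14843 + 5 = 14848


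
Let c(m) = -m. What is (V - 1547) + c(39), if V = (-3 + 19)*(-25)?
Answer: -1986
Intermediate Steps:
V = -400 (V = 16*(-25) = -400)
(V - 1547) + c(39) = (-400 - 1547) - 1*39 = -1947 - 39 = -1986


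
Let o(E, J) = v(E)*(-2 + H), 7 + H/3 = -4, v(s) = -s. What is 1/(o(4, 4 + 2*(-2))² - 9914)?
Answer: 1/9686 ≈ 0.00010324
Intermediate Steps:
H = -33 (H = -21 + 3*(-4) = -21 - 12 = -33)
o(E, J) = 35*E (o(E, J) = (-E)*(-2 - 33) = -E*(-35) = 35*E)
1/(o(4, 4 + 2*(-2))² - 9914) = 1/((35*4)² - 9914) = 1/(140² - 9914) = 1/(19600 - 9914) = 1/9686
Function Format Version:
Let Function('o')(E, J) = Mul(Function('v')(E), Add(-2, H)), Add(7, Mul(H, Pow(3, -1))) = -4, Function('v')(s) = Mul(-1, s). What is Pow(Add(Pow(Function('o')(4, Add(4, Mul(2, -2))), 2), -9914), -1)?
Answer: Rational(1, 9686) ≈ 0.00010324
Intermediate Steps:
H = -33 (H = Add(-21, Mul(3, -4)) = Add(-21, -12) = -33)
Function('o')(E, J) = Mul(35, E) (Function('o')(E, J) = Mul(Mul(-1, E), Add(-2, -33)) = Mul(Mul(-1, E), -35) = Mul(35, E))
Pow(Add(Pow(Function('o')(4, Add(4, Mul(2, -2))), 2), -9914), -1) = Pow(Add(Pow(Mul(35, 4), 2), -9914), -1) = Pow(Add(Pow(140, 2), -9914), -1) = Pow(Add(19600, -9914), -1) = Pow(9686, -1) = Rational(1, 9686)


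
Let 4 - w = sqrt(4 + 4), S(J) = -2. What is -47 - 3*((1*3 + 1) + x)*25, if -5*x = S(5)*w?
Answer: -467 + 60*sqrt(2) ≈ -382.15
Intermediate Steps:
w = 4 - 2*sqrt(2) (w = 4 - sqrt(4 + 4) = 4 - sqrt(8) = 4 - 2*sqrt(2) ≈ 1.1716)
x = 8/5 - 4*sqrt(2)/5 (x = -(-2)*(4 - 2*sqrt(2))/5 = -(-8 + 4*sqrt(2))/5 = 8/5 - 4*sqrt(2)/5 ≈ 0.46863)
-47 - 3*((1*3 + 1) + x)*25 = -47 - 3*((1*3 + 1) + (8/5 - 4*sqrt(2)/5))*25 = -47 - 3*((3 + 1) + (8/5 - 4*sqrt(2)/5))*25 = -47 - 3*(4 + (8/5 - 4*sqrt(2)/5))*25 = -47 - 3*(28/5 - 4*sqrt(2)/5)*25 = -47 + (-84/5 + 12*sqrt(2)/5)*25 = -47 + (-420 + 60*sqrt(2)) = -467 + 60*sqrt(2)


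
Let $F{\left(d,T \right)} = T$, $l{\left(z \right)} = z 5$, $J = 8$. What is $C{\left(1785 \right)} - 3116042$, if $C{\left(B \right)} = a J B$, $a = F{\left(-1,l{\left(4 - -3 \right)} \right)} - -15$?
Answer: $-2402042$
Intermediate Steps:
$l{\left(z \right)} = 5 z$
$a = 50$ ($a = 5 \left(4 - -3\right) - -15 = 5 \left(4 + 3\right) + 15 = 5 \cdot 7 + 15 = 35 + 15 = 50$)
$C{\left(B \right)} = 400 B$ ($C{\left(B \right)} = 50 \cdot 8 B = 400 B$)
$C{\left(1785 \right)} - 3116042 = 400 \cdot 1785 - 3116042 = 714000 - 3116042 = -2402042$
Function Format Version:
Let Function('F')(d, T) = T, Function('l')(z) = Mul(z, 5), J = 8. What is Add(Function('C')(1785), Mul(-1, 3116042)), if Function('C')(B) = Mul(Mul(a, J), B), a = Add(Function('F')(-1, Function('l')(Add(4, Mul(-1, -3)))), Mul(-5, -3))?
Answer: -2402042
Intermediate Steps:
Function('l')(z) = Mul(5, z)
a = 50 (a = Add(Mul(5, Add(4, Mul(-1, -3))), Mul(-5, -3)) = Add(Mul(5, Add(4, 3)), 15) = Add(Mul(5, 7), 15) = Add(35, 15) = 50)
Function('C')(B) = Mul(400, B) (Function('C')(B) = Mul(Mul(50, 8), B) = Mul(400, B))
Add(Function('C')(1785), Mul(-1, 3116042)) = Add(Mul(400, 1785), Mul(-1, 3116042)) = Add(714000, -3116042) = -2402042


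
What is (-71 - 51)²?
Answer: 14884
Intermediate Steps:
(-71 - 51)² = (-122)² = 14884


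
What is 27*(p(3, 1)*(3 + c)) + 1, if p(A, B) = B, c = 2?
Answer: 136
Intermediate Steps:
27*(p(3, 1)*(3 + c)) + 1 = 27*(1*(3 + 2)) + 1 = 27*(1*5) + 1 = 27*5 + 1 = 135 + 1 = 136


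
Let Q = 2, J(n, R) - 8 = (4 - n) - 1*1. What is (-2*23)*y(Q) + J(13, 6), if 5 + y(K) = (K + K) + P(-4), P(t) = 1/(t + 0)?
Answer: 111/2 ≈ 55.500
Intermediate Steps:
J(n, R) = 11 - n (J(n, R) = 8 + ((4 - n) - 1*1) = 8 + ((4 - n) - 1) = 8 + (3 - n) = 11 - n)
P(t) = 1/t
y(K) = -21/4 + 2*K (y(K) = -5 + ((K + K) + 1/(-4)) = -5 + (2*K - ¼) = -5 + (-¼ + 2*K) = -21/4 + 2*K)
(-2*23)*y(Q) + J(13, 6) = (-2*23)*(-21/4 + 2*2) + (11 - 1*13) = -46*(-21/4 + 4) + (11 - 13) = -46*(-5/4) - 2 = 115/2 - 2 = 111/2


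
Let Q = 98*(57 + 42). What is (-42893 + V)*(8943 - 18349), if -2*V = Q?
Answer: 449080064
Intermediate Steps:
Q = 9702 (Q = 98*99 = 9702)
V = -4851 (V = -½*9702 = -4851)
(-42893 + V)*(8943 - 18349) = (-42893 - 4851)*(8943 - 18349) = -47744*(-9406) = 449080064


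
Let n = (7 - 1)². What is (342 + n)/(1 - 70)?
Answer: -126/23 ≈ -5.4783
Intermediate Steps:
n = 36 (n = 6² = 36)
(342 + n)/(1 - 70) = (342 + 36)/(1 - 70) = 378/(-69) = 378*(-1/69) = -126/23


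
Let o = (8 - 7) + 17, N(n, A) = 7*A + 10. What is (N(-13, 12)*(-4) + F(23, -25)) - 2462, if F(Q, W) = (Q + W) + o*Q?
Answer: -2426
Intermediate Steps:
N(n, A) = 10 + 7*A
o = 18 (o = 1 + 17 = 18)
F(Q, W) = W + 19*Q (F(Q, W) = (Q + W) + 18*Q = W + 19*Q)
(N(-13, 12)*(-4) + F(23, -25)) - 2462 = ((10 + 7*12)*(-4) + (-25 + 19*23)) - 2462 = ((10 + 84)*(-4) + (-25 + 437)) - 2462 = (94*(-4) + 412) - 2462 = (-376 + 412) - 2462 = 36 - 2462 = -2426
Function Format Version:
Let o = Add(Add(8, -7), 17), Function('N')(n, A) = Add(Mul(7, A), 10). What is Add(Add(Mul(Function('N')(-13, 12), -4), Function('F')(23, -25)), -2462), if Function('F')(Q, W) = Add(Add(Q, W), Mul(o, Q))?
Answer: -2426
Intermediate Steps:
Function('N')(n, A) = Add(10, Mul(7, A))
o = 18 (o = Add(1, 17) = 18)
Function('F')(Q, W) = Add(W, Mul(19, Q)) (Function('F')(Q, W) = Add(Add(Q, W), Mul(18, Q)) = Add(W, Mul(19, Q)))
Add(Add(Mul(Function('N')(-13, 12), -4), Function('F')(23, -25)), -2462) = Add(Add(Mul(Add(10, Mul(7, 12)), -4), Add(-25, Mul(19, 23))), -2462) = Add(Add(Mul(Add(10, 84), -4), Add(-25, 437)), -2462) = Add(Add(Mul(94, -4), 412), -2462) = Add(Add(-376, 412), -2462) = Add(36, -2462) = -2426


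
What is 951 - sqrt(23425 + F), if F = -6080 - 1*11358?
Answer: 951 - sqrt(5987) ≈ 873.62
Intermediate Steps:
F = -17438 (F = -6080 - 11358 = -17438)
951 - sqrt(23425 + F) = 951 - sqrt(23425 - 17438) = 951 - sqrt(5987)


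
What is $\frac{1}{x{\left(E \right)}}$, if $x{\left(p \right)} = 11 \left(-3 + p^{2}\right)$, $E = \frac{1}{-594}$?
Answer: $- \frac{32076}{1058507} \approx -0.030303$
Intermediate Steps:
$E = - \frac{1}{594} \approx -0.0016835$
$x{\left(p \right)} = -33 + 11 p^{2}$
$\frac{1}{x{\left(E \right)}} = \frac{1}{-33 + 11 \left(- \frac{1}{594}\right)^{2}} = \frac{1}{-33 + 11 \cdot \frac{1}{352836}} = \frac{1}{-33 + \frac{1}{32076}} = \frac{1}{- \frac{1058507}{32076}} = - \frac{32076}{1058507}$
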